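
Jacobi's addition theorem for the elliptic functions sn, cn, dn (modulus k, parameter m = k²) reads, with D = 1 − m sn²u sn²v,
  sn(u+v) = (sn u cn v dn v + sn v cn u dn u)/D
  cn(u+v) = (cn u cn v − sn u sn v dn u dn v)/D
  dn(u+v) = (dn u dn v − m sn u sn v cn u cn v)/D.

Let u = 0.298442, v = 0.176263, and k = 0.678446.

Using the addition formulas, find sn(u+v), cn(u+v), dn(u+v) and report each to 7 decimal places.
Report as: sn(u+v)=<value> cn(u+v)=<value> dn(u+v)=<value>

sn u = 0.292119848586731, cn u = 0.9563817198491747, dn u = 0.98016411782985
sn v = 0.1749409407478205, cn v = 0.9845789289083266, dn v = 0.9929316003887868
m = k² = 0.460288974916
D = 1 − m·sn²u·sn²v = 0.9987979137721107
sn(u+v) = (sn u·cn v·dn v + sn v·cn u·dn u)/D = 0.449573639578519/0.9987979137721107 = 0.4501147162799294
cn(u+v) = (cn u·cn v − sn u·sn v·dn u·dn v)/D = 0.8918973119993381/0.9987979137721107 = 0.8929707398275929
dn(u+v) = (dn u·dn v − m·sn u·sn v·cn u·cn v)/D = 0.9510863764997569/0.9987979137721107 = 0.9522310403190931

sn(u+v)=0.4501147 cn(u+v)=0.8929707 dn(u+v)=0.9522310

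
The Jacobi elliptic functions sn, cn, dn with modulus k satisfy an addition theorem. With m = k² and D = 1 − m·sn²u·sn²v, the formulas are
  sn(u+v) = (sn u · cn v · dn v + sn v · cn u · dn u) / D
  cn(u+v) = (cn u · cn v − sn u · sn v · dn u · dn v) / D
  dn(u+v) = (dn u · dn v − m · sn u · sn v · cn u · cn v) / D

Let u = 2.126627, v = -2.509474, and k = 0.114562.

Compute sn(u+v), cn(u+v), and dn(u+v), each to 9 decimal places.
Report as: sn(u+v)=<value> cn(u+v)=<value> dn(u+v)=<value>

sn(u+v)=-0.373452310 cn(u+v)=0.927649380 dn(u+v)=0.999084369

sn u = 0.8539041974650698, cn u = -0.5204302273614929, dn u = 0.9952036348014988
sn v = -0.5987738959221477, cn v = -0.8009181116457619, dn v = 0.9976444697077574
m = k² = 0.013124451844
D = 1 − m·sn²u·sn²v = 0.9965689646885193
sn(u+v) = (sn u·cn v·dn v + sn v·cn u·dn u)/D = -0.3721709816070209/0.9965689646885193 = -0.373452309668648
cn(u+v) = (cn u·cn v − sn u·sn v·dn u·dn v)/D = 0.924466582321943/0.9965689646885193 = 0.9276493801017452
dn(u+v) = (dn u·dn v − m·sn u·sn v·cn u·cn v)/D = 0.9956564755411457/0.9965689646885193 = 0.9990843692913327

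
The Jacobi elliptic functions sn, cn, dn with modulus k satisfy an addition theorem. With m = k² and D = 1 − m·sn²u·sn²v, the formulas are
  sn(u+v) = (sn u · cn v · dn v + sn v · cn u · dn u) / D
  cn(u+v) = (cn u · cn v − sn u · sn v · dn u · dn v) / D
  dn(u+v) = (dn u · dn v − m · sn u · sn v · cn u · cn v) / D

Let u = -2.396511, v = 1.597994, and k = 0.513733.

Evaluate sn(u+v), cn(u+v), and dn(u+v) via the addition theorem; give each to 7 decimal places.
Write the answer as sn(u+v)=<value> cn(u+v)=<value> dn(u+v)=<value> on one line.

sn(u+v)=-0.7024926 cn(u+v)=0.7116910 dn(u+v)=0.9326070

sn u = -0.8164779482430216, cn u = -0.5773766188830871, dn u = 0.9077776710574089
sn v = 0.9966512283477888, cn v = 0.08176997635344999, dn v = 0.8589779224962509
m = k² = 0.263921595289
D = 1 − m·sn²u·sn²v = 0.8252366907940823
sn(u+v) = (sn u·cn v·dn v + sn v·cn u·dn u)/D = -0.5797226836747097/0.8252366907940823 = -0.702492618350346
cn(u+v) = (cn u·cn v − sn u·sn v·dn u·dn v)/D = 0.5873135498741369/0.8252366907940823 = 0.7116910292839689
dn(u+v) = (dn u·dn v − m·sn u·sn v·cn u·cn v)/D = 0.7696214985371163/0.8252366907940823 = 0.9326069806670249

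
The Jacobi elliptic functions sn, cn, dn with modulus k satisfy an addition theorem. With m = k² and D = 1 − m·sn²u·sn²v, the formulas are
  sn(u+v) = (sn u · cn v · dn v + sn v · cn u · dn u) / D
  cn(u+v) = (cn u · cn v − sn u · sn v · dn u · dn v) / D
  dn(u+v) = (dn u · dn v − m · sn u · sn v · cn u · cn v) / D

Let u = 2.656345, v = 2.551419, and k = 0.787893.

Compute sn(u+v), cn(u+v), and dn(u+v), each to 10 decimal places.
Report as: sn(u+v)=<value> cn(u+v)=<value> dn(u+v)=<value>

sn u = 0.9043639405421432, cn u = -0.426762068425823, dn u = 0.7016294408671374
sn v = 0.9328492778994747, cn v = -0.3602668798577363, dn v = 0.6780829138848696
m = k² = 0.620775379449
D = 1 − m·sn²u·sn²v = 0.5581814780342707
sn(u+v) = (sn u·cn v·dn v + sn v·cn u·dn u)/D = -0.5002497739008395/0.5581814780342707 = -0.8962134961241506
cn(u+v) = (cn u·cn v − sn u·sn v·dn u·dn v)/D = -0.2476221438657738/0.5581814780342707 = -0.4436230036471589
dn(u+v) = (dn u·dn v − m·sn u·sn v·cn u·cn v)/D = 0.3952437543363441/0.5581814780342707 = 0.7080918480639326

sn(u+v)=-0.8962134961 cn(u+v)=-0.4436230036 dn(u+v)=0.7080918481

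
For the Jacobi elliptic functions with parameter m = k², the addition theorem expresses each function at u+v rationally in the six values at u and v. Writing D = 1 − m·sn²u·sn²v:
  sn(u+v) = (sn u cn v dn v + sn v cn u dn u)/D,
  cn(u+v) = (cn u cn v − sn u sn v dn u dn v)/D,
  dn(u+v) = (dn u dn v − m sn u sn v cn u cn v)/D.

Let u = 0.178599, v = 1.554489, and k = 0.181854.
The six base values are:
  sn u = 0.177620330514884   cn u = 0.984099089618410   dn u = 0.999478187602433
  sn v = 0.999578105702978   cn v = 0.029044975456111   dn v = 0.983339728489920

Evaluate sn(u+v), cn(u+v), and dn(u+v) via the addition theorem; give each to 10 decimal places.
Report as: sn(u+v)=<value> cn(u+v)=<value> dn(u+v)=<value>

sn(u+v)=0.9892749253 cn(u+v)=-0.1460654725 dn(u+v)=0.9836842450

m = k² = 0.033070877316
D = 1 − m·sn²u·sn²v = 0.9989575276762771
sn(u+v) = (sn u·cn v·dn v + sn v·cn u·dn u)/D = 0.9882436335322711/0.9989575276762771 = 0.9892749252624102
cn(u+v) = (cn u·cn v − sn u·sn v·dn u·dn v)/D = -0.1459132032546548/0.9989575276762771 = -0.1460654724671533
dn(u+v) = (dn u·dn v − m·sn u·sn v·cn u·cn v)/D = 0.9826587814161295/0.9989575276762771 = 0.9836842450168418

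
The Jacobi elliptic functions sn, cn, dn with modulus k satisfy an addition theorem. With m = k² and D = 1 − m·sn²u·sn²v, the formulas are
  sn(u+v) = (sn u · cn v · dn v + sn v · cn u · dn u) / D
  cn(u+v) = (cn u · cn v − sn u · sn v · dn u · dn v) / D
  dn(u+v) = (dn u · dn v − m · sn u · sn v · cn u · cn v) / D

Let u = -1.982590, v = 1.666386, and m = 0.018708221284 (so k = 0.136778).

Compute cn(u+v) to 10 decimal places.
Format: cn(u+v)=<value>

sn u = -0.9207624013682412, cn u = -0.3901238267865599, dn u = 0.9920378553219184
sn v = 0.9961884467970091, cn v = -0.08722716588404392, dn v = 0.9906735696916715
m = k² = 0.018708221284
D = 1 − m·sn²u·sn²v = 0.9842597852453054
cn(u+v) = (cn u·cn v − sn u·sn v·dn u·dn v)/D = 0.9354923809975072/0.9842597852453054 = 0.9504527107793559

cn(u+v)=0.9504527108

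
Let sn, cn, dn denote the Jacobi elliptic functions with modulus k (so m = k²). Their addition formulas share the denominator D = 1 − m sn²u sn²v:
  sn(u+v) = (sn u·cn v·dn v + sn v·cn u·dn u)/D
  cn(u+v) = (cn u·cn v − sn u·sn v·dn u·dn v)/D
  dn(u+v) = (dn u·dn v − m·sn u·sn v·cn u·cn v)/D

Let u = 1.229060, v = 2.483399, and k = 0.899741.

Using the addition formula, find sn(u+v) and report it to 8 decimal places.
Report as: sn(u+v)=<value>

sn(u+v)=0.70079664

sn u = 0.8646994473869647, cn u = 0.5022896233137589, dn u = 0.628257408380225
sn v = 0.9959961456534137, cn v = -0.08939618472588106, dn v = 0.4437743421922336
m = k² = 0.809533867081
D = 1 − m·sn²u·sn²v = 0.399544674875201
sn(u+v) = (sn u·cn v·dn v + sn v·cn u·dn u)/D = 0.2799995663225428/0.399544674875201 = 0.7007966416020974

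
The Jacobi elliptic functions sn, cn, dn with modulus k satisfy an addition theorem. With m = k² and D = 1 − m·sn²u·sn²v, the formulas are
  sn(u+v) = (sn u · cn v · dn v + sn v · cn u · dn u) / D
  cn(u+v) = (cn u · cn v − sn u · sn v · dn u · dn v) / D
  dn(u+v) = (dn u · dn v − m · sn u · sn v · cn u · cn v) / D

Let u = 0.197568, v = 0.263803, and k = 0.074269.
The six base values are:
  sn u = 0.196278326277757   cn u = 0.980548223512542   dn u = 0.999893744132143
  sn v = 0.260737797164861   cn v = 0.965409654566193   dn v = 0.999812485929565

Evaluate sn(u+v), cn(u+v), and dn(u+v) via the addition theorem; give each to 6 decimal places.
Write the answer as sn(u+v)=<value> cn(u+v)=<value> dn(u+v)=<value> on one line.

sn(u+v)=0.445099 cn(u+v)=0.895482 dn(u+v)=0.999453

m = k² = 0.005515884361
D = 1 − m·sn²u·sn²v = 0.9999855533274596
sn(u+v) = (sn u·cn v·dn v + sn v·cn u·dn u)/D = 0.4450922771201892/0.9999855533274596 = 0.4450987073154619
cn(u+v) = (cn u·cn v − sn u·sn v·dn u·dn v)/D = 0.8954685766187389/0.9999855533274596 = 0.8954815133469282
dn(u+v) = (dn u·dn v − m·sn u·sn v·cn u·cn v)/D = 0.9994390280627618/0.9999855533274596 = 0.9994534668397166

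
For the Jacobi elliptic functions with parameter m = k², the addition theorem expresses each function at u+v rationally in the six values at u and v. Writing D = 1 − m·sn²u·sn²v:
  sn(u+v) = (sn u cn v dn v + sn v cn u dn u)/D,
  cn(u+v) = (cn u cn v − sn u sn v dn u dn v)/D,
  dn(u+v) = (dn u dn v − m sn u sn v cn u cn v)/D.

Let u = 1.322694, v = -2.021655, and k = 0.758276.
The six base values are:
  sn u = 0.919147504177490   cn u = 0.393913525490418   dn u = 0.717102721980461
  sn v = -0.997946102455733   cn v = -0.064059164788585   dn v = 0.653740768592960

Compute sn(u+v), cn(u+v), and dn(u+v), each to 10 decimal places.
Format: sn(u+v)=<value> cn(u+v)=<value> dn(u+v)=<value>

sn(u+v)=-0.6206315412 cn(u+v)=0.7841023467 dn(u+v)=0.8823413316

m = k² = 0.574982492176
D = 1 − m·sn²u·sn²v = 0.5162296823641109
sn(u+v) = (sn u·cn v·dn v + sn v·cn u·dn u)/D = -0.3203884233634231/0.5162296823641109 = -0.6206315411701655
cn(u+v) = (cn u·cn v − sn u·sn v·dn u·dn v)/D = 0.4047769053793098/0.5162296823641109 = 0.7841023467027408
dn(u+v) = (dn u·dn v − m·sn u·sn v·cn u·cn v)/D = 0.4554907853736549/0.5162296823641109 = 0.8823413316485449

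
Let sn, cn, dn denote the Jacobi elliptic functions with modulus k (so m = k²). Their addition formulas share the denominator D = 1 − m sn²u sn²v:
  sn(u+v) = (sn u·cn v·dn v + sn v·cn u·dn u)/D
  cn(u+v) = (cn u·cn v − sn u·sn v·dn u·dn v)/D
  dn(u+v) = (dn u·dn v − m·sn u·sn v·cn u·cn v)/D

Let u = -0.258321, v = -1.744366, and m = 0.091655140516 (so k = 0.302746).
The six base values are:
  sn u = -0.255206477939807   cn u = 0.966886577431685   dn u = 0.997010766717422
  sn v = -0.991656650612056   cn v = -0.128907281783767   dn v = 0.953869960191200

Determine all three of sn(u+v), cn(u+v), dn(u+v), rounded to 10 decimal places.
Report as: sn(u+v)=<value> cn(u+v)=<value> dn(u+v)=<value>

sn(u+v)=-0.9300325838 cn(u+v)=-0.3674770646 dn(u+v)=0.9595425546

m = k² = 0.091655140516
D = 1 − m·sn²u·sn²v = 0.9941296651690332
sn(u+v) = (sn u·cn v·dn v + sn v·cn u·dn u)/D = -0.9245729811777531/0.9941296651690332 = -0.9300325838486539
cn(u+v) = (cn u·cn v − sn u·sn v·dn u·dn v)/D = -0.3653198511512565/0.9941296651690332 = -0.3674770645629418
dn(u+v) = (dn u·dn v − m·sn u·sn v·cn u·cn v)/D = 0.953909718485988/0.9941296651690332 = 0.9595425545658507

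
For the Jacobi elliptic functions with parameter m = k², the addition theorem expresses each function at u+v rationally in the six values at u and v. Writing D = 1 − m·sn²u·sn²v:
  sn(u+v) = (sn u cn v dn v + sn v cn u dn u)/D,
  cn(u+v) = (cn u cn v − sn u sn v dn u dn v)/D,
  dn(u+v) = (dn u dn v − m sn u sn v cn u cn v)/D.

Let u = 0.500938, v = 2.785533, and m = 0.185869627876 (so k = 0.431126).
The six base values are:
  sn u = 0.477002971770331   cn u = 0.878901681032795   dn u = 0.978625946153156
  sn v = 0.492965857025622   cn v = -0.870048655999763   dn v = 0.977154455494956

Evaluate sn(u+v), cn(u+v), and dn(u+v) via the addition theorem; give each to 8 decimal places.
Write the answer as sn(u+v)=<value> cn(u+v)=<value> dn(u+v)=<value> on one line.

sn(u+v)=0.01866511 cn(u+v)=-0.99982579 dn(u+v)=0.99996762

m = k² = 0.185869627876
D = 1 − m·sn²u·sn²v = 0.989722575836763
sn(u+v) = (sn u·cn v·dn v + sn v·cn u·dn u)/D = 0.01847328305254502/0.989722575836763 = 0.01866511232900466
cn(u+v) = (cn u·cn v − sn u·sn v·dn u·dn v)/D = -0.9895501578668045/0.989722575836763 = -0.9998257916165924
dn(u+v) = (dn u·dn v − m·sn u·sn v·cn u·cn v)/D = 0.9896905308455263/0.989722575836763 = 0.9999676222488816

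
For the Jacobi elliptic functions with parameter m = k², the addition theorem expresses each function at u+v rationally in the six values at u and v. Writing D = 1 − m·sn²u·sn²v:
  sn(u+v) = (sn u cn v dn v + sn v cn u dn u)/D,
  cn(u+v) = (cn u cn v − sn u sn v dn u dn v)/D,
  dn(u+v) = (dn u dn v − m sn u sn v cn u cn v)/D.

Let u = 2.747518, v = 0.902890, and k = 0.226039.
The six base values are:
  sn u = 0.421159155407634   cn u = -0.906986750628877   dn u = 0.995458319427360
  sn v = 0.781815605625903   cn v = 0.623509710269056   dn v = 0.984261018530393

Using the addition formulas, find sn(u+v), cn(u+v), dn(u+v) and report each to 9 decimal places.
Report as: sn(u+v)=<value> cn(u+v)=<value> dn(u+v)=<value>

m = k² = 0.051093629521
D = 1 − m·sn²u·sn²v = 0.994460533799592
sn(u+v) = (sn u·cn v·dn v + sn v·cn u·dn u)/D = -0.4474120899781914/0.994460533799592 = -0.4499043197508689
cn(u+v) = (cn u·cn v − sn u·sn v·dn u·dn v)/D = -0.8881295935989951/0.994460533799592 = -0.8930767621372241
dn(u+v) = (dn u·dn v − m·sn u·sn v·cn u·cn v)/D = 0.9893047833013903/0.994460533799592 = 0.9948155303071678

sn(u+v)=-0.449904320 cn(u+v)=-0.893076762 dn(u+v)=0.994815530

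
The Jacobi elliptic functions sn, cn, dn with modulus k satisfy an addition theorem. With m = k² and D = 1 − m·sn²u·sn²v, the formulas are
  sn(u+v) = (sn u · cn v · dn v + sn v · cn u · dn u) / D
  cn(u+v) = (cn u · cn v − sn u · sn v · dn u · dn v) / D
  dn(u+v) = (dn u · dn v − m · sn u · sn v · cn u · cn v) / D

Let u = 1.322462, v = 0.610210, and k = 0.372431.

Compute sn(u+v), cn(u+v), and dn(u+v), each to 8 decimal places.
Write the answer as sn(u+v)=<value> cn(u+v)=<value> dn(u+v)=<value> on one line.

sn u = 0.9593790387592778, cn u = 0.2821202934730575, dn u = 0.9339887190009405
sn v = 0.5690447797910441, cn v = 0.8223065356620742, dn v = 0.9772848666290534
m = k² = 0.138704849761
D = 1 − m·sn²u·sn²v = 0.9586605223802145
sn(u+v) = (sn u·cn v·dn v + sn v·cn u·dn u)/D = 0.9209252919718838/0.9586605223802145 = 0.9606375463186493
cn(u+v) = (cn u·cn v − sn u·sn v·dn u·dn v)/D = -0.266320490718995/0.9586605223802145 = -0.2778047958601237
dn(u+v) = (dn u·dn v − m·sn u·sn v·cn u·cn v)/D = 0.8952060899077184/0.9586605223802145 = 0.9338092776419458

sn(u+v)=0.96063755 cn(u+v)=-0.27780480 dn(u+v)=0.93380928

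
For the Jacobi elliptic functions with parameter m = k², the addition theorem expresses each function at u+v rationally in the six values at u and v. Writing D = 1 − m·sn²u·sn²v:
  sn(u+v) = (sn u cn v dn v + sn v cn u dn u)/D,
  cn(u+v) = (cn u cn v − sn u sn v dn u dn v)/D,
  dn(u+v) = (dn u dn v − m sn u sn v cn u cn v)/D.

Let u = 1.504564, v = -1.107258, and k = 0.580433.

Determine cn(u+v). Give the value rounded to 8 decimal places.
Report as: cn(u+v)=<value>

cn(u+v)=0.92341857

sn u = 0.9821686148394368, cn u = 0.1880021596269097, dn u = 0.8215870537532521
sn v = -0.8663550290914622, cn v = 0.4994286371123823, dn v = 0.864367263262706
m = k² = 0.336902467489
D = 1 − m·sn²u·sn²v = 0.7560683813497993
cn(u+v) = (cn u·cn v − sn u·sn v·dn u·dn v)/D = 0.6981675816554242/0.7560683813497993 = 0.923418567522946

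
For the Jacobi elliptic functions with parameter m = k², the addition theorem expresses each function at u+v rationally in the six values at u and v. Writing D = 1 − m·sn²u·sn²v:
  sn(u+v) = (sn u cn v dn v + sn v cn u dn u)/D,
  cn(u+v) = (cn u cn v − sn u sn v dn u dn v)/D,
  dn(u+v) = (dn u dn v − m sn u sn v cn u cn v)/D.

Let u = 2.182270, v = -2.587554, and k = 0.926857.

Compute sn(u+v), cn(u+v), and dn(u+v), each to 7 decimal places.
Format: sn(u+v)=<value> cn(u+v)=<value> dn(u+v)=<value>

sn u = 0.9960295141974567, cn u = 0.08902363083798823, dn u = 0.3843752862002127
sn v = -0.9979543624778314, cn v = -0.06393035594664743, dn v = 0.3800620651593456
m = k² = 0.859063898449
D = 1 − m·sn²u·sn²v = 0.1512276064932346
sn(u+v) = (sn u·cn v·dn v + sn v·cn u·dn u)/D = -0.05834951518429637/0.1512276064932346 = -0.3858390444532145
cn(u+v) = (cn u·cn v − sn u·sn v·dn u·dn v)/D = 0.139517465012199/0.1512276064932346 = 0.922566112414406
dn(u+v) = (dn u·dn v − m·sn u·sn v·cn u·cn v)/D = 0.1412266383710756/0.1512276064932346 = 0.9338681054731472

sn(u+v)=-0.3858390 cn(u+v)=0.9225661 dn(u+v)=0.9338681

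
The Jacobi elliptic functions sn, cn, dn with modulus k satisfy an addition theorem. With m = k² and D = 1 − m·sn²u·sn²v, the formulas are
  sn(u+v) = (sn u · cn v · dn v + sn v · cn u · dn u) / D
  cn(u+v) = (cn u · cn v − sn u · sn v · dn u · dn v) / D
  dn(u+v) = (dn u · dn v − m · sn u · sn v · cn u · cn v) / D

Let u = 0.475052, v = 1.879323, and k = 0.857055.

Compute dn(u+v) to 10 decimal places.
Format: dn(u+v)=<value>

dn(u+v)=0.5247634842

sn u = 0.4462690161204114, cn u = 0.8948988575537014, dn u = 0.9239649746569023
sn v = 0.9915634116899567, cn v = 0.1296225312118744, dn v = 0.5270659574355533
m = k² = 0.734543273025
D = 1 − m·sn²u·sn²v = 0.856169217647831
dn(u+v) = (dn u·dn v − m·sn u·sn v·cn u·cn v)/D = 0.4492863417033849/0.856169217647831 = 0.5247634841833222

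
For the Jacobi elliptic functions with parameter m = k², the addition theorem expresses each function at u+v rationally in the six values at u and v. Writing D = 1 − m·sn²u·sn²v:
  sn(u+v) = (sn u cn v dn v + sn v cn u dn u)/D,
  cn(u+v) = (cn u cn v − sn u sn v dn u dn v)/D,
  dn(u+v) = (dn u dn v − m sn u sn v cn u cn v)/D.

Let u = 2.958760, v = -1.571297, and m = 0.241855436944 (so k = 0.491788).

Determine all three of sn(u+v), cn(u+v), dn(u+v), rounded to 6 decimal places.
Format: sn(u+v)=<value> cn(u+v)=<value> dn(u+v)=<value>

sn(u+v)=0.967212 cn(u+v)=0.253972 dn(u+v)=0.879628

sn u = 0.3907089858059767, cn u = -0.9205142521495608, dn u = 0.9813663527212847
sn v = -0.9954066262244355, cn v = 0.09573739326139453, dn v = 0.8719869981663838
m = k² = 0.241855436944
D = 1 − m·sn²u·sn²v = 0.9634183147441935
sn(u+v) = (sn u·cn v·dn v + sn v·cn u·dn u)/D = 0.9318293108795641/0.9634183147441935 = 0.9672115389740988
cn(u+v) = (cn u·cn v − sn u·sn v·dn u·dn v)/D = 0.2446813940009712/0.9634183147441935 = 0.2539721222405232
dn(u+v) = (dn u·dn v − m·sn u·sn v·cn u·cn v)/D = 0.8474493229079935/0.9634183147441935 = 0.8796275822647278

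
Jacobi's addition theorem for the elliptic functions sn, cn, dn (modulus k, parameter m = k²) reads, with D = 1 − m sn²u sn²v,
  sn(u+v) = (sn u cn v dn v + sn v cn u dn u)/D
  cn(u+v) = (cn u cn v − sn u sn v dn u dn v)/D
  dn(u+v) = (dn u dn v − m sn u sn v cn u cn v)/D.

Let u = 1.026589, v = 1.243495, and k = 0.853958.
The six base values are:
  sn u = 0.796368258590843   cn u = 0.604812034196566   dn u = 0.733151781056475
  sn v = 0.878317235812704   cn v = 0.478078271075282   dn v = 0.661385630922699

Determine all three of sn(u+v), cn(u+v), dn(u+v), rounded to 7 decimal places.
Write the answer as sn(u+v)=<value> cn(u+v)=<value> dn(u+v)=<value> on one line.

m = k² = 0.729244265764
D = 1 − m·sn²u·sn²v = 0.6432173582429277
sn(u+v) = (sn u·cn v·dn v + sn v·cn u·dn u)/D = 0.6412695119735559/0.6432173582429277 = 0.9969717137692106
cn(u+v) = (cn u·cn v − sn u·sn v·dn u·dn v)/D = -0.05001982565151737/0.6432173582429277 = -0.07776504320119124
dn(u+v) = (dn u·dn v − m·sn u·sn v·cn u·cn v)/D = 0.3374076754538703/0.6432173582429277 = 0.5245624533137048

sn(u+v)=0.9969717 cn(u+v)=-0.0777650 dn(u+v)=0.5245625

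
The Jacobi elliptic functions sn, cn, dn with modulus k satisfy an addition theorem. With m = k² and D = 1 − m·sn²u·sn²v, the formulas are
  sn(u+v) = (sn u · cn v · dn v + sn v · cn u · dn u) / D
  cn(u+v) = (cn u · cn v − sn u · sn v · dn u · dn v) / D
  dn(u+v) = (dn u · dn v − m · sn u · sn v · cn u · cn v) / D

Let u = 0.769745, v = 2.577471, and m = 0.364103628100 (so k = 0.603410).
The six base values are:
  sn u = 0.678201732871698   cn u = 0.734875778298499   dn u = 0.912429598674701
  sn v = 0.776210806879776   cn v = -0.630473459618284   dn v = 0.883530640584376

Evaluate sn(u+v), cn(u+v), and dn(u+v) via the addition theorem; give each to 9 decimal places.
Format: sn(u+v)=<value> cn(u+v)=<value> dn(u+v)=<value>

m = k² = 0.3641036281
D = 1 − m·sn²u·sn²v = 0.8990974442431963
sn(u+v) = (sn u·cn v·dn v + sn v·cn u·dn u)/D = 0.1426794721084031/0.8990974442431963 = 0.1586918893185173
cn(u+v) = (cn u·cn v − sn u·sn v·dn u·dn v)/D = -0.8877042201564184/0.8990974442431963 = -0.9873281542954801
dn(u+v) = (dn u·dn v − m·sn u·sn v·cn u·cn v)/D = 0.8949659208492919/0.8990974442431963 = 0.9954048102123323

sn(u+v)=0.158691889 cn(u+v)=-0.987328154 dn(u+v)=0.995404810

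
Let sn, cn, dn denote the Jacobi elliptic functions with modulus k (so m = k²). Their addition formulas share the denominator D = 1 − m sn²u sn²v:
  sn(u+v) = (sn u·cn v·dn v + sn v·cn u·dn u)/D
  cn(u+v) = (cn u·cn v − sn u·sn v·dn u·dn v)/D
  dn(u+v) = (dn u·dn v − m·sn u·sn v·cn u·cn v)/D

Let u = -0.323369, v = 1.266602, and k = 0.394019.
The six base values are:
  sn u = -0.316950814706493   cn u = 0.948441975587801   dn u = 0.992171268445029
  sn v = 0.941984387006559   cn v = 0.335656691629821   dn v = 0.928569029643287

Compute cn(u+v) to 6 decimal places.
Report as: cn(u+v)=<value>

m = k² = 0.155250972361
D = 1 − m·sn²u·sn²v = 0.9861609753463927
cn(u+v) = (cn u·cn v − sn u·sn v·dn u·dn v)/D = 0.5934165829489561/0.9861609753463927 = 0.6017441348665377

cn(u+v)=0.601744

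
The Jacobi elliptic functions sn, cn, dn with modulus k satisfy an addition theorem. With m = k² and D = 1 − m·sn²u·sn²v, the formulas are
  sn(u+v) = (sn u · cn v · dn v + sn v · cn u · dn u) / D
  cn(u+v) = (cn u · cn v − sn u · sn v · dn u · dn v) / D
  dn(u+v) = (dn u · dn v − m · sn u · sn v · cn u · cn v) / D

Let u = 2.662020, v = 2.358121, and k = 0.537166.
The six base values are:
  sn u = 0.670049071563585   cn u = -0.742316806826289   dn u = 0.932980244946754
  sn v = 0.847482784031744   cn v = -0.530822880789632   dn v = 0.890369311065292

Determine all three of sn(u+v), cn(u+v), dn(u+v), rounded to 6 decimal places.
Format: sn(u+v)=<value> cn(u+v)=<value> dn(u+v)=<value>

sn(u+v)=-0.996326 cn(u+v)=-0.085646 dn(u+v)=0.844730

m = k² = 0.288547311556
D = 1 − m·sn²u·sn²v = 0.9069552183635092
sn(u+v) = (sn u·cn v·dn v + sn v·cn u·dn u)/D = -0.9036227607222266/0.9069552183635092 = -0.9963256646262032
cn(u+v) = (cn u·cn v − sn u·sn v·dn u·dn v)/D = -0.07767673024492138/0.9069552183635092 = -0.08564560705111728
dn(u+v) = (dn u·dn v − m·sn u·sn v·cn u·cn v)/D = 0.7661325280832415/0.9069552183635092 = 0.844730271760975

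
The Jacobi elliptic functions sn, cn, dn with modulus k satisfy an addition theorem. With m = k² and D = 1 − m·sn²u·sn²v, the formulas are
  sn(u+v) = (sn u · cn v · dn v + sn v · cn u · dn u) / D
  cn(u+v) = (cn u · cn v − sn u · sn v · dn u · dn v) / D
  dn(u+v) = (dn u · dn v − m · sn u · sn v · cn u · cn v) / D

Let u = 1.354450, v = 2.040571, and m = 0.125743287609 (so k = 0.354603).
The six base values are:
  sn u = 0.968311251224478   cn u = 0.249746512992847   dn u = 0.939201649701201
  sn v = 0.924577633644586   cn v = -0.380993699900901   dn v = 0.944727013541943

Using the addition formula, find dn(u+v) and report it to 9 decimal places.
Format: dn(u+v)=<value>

m = k² = 0.125743287609
D = 1 − m·sn²u·sn²v = 0.8992136926210822
dn(u+v) = (dn u·dn v − m·sn u·sn v·cn u·cn v)/D = 0.8980009189372256/0.8992136926210822 = 0.9986512953552547

dn(u+v)=0.998651295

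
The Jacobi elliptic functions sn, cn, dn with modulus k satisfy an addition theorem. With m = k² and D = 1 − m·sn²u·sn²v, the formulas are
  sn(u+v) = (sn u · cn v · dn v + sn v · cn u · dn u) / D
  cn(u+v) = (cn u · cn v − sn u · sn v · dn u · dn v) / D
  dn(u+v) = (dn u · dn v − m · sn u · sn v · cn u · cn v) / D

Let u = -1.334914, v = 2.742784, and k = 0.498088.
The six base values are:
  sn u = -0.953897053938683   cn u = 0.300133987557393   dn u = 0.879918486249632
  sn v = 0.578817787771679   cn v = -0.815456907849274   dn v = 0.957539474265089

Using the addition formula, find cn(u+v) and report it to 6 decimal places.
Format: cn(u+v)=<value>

m = k² = 0.248091655744
D = 1 − m·sn²u·sn²v = 0.9243691623173835
cn(u+v) = (cn u·cn v − sn u·sn v·dn u·dn v)/D = 0.2204566648219848/0.9243691623173835 = 0.2384941793918161

cn(u+v)=0.238494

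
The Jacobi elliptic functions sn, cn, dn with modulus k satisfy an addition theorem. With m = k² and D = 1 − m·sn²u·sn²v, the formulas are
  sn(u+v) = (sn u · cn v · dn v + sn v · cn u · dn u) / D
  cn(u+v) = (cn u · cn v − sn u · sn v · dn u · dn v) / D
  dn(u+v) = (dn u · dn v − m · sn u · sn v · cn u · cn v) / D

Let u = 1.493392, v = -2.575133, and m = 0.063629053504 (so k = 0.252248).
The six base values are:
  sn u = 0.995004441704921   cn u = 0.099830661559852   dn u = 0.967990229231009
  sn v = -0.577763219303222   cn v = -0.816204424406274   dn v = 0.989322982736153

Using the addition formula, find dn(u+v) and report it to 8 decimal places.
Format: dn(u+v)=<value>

m = k² = 0.063629053504
D = 1 − m·sn²u·sn²v = 0.9789716457864199
dn(u+v) = (dn u·dn v − m·sn u·sn v·cn u·cn v)/D = 0.9546744524226337/0.9789716457864199 = 0.9751809018490337

dn(u+v)=0.97518090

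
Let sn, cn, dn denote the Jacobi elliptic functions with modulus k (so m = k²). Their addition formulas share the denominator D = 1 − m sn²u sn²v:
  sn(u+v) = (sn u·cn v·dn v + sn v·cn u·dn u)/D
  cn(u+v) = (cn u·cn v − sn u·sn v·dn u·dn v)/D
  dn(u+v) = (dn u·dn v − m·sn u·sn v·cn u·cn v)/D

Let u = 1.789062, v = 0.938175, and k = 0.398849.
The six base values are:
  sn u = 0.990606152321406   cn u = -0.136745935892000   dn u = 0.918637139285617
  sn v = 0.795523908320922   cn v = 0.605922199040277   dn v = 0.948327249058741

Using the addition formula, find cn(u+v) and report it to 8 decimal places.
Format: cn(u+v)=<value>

cn(u+v)=-0.85372448

m = k² = 0.159080524801
D = 1 − m·sn²u·sn²v = 0.9012071465513486
cn(u+v) = (cn u·cn v − sn u·sn v·dn u·dn v)/D = -0.7693826027886411/0.9012071465513486 = -0.8537244802516704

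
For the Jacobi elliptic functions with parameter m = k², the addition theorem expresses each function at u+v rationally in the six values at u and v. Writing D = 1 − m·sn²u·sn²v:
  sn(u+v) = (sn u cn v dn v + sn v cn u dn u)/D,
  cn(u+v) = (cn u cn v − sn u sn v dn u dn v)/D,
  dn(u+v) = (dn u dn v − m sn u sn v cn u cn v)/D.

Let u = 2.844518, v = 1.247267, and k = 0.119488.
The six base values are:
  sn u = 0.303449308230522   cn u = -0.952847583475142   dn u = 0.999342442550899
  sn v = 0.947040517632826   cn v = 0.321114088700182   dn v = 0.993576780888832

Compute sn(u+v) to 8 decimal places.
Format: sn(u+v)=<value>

sn(u+v)=-0.80592622

m = k² = 0.014277382144
D = 1 − m·sn²u·sn²v = 0.9988208799957315
sn(u+v) = (sn u·cn v·dn v + sn v·cn u·dn u)/D = -0.8049759407857719/0.9988208799957315 = -0.8059262245190669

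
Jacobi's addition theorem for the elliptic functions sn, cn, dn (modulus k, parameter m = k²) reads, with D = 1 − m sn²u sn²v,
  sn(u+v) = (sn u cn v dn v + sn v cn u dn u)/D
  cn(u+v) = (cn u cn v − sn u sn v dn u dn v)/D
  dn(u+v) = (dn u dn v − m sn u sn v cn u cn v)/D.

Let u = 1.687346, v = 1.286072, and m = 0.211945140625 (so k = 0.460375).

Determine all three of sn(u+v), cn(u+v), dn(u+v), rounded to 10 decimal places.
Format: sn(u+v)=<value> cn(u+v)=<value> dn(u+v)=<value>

sn u = 0.9998153217984929, cn u = -0.01921775993647645, dn u = 0.8877686272003356
sn v = 0.9431935442630555, cn v = 0.3322437931105645, dn v = 0.900805540913384
m = k² = 0.211945140625
D = 1 − m·sn²u·sn²v = 0.8115202580294311
sn(u+v) = (sn u·cn v·dn v + sn v·cn u·dn u)/D = 0.2831400242616182/0.8115202580294311 = 0.3489007470363725
cn(u+v) = (cn u·cn v − sn u·sn v·dn u·dn v)/D = -0.7605240665838818/0.8115202580294311 = -0.9371596815470997
dn(u+v) = (dn u·dn v − m·sn u·sn v·cn u·cn v)/D = 0.8009830542687431/0.8115202580294311 = 0.9870154766237445

sn(u+v)=0.3489007470 cn(u+v)=-0.9371596815 dn(u+v)=0.9870154766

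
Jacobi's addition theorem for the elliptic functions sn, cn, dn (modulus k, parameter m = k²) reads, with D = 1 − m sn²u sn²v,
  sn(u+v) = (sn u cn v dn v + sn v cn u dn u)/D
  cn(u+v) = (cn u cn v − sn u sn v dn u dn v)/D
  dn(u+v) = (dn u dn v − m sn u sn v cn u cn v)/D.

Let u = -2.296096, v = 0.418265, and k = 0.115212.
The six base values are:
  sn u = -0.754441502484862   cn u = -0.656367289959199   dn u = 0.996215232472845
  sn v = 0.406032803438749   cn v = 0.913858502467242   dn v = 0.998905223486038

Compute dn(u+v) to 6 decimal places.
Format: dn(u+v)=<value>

dn(u+v)=0.993924

m = k² = 0.013273804944
D = 1 − m·sn²u·sn²v = 0.9987544280556565
dn(u+v) = (dn u·dn v − m·sn u·sn v·cn u·cn v)/D = 0.9926856207131547/0.9987544280556565 = 0.9939236240941466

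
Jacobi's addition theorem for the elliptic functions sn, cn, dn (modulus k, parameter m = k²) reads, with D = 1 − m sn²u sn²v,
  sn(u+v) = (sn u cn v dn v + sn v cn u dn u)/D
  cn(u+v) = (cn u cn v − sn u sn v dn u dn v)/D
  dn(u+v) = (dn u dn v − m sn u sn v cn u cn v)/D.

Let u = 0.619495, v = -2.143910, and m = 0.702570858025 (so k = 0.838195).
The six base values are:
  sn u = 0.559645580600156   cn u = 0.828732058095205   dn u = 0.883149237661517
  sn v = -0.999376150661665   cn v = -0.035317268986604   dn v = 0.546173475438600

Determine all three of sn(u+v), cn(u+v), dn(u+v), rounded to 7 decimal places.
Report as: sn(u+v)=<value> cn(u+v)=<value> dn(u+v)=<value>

m = k² = 0.702570858025
D = 1 − m·sn²u·sn²v = 0.7802270432220548
sn(u+v) = (sn u·cn v·dn v + sn v·cn u·dn u)/D = -0.7422326962751907/0.7802270432220548 = -0.9513034734223499
cn(u+v) = (cn u·cn v − sn u·sn v·dn u·dn v)/D = 0.2405095913993676/0.7802270432220548 = 0.3082559025462002
dn(u+v) = (dn u·dn v − m·sn u·sn v·cn u·cn v)/D = 0.4708517456612288/0.7802270432220548 = 0.6034804224636739

sn(u+v)=-0.9513035 cn(u+v)=0.3082559 dn(u+v)=0.6034804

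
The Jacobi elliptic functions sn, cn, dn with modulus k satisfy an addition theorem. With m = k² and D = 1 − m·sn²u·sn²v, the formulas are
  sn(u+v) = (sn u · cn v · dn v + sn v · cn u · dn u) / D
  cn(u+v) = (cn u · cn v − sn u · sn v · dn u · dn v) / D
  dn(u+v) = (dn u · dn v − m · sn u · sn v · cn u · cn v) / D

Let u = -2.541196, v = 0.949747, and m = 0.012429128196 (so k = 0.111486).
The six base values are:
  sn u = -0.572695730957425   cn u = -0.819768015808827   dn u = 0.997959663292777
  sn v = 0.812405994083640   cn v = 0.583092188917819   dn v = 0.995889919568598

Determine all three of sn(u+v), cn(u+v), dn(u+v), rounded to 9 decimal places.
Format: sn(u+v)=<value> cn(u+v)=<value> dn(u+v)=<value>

sn(u+v)=-0.999877709 cn(u+v)=-0.015638608 dn(u+v)=0.993767534

m = k² = 0.012429128196
D = 1 − m·sn²u·sn²v = 0.997309488844606
sn(u+v) = (sn u·cn v·dn v + sn v·cn u·dn u)/D = -0.9971875273566163/0.997309488844606 = -0.9998777094880237
cn(u+v) = (cn u·cn v − sn u·sn v·dn u·dn v)/D = -0.01559653243150137/0.997309488844606 = -0.01563860828153768
dn(u+v) = (dn u·dn v − m·sn u·sn v·cn u·cn v)/D = 0.9910937913210437/0.997309488844606 = 0.9937675339570235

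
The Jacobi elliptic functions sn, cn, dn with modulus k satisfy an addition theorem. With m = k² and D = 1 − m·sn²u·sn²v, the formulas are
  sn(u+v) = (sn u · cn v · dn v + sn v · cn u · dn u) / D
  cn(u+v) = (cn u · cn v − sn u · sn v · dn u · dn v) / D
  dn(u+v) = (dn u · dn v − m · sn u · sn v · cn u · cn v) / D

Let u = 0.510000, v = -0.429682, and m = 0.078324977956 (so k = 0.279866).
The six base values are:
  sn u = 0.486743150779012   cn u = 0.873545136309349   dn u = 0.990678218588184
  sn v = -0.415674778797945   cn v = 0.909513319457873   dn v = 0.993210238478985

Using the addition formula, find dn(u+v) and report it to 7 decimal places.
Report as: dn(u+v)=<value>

dn(u+v)=0.9997479

m = k² = 0.078324977956
D = 1 − m·sn²u·sn²v = 0.9967936765737201
dn(u+v) = (dn u·dn v − m·sn u·sn v·cn u·cn v)/D = 0.9965424016776345/0.9967936765737201 = 0.9997479168437853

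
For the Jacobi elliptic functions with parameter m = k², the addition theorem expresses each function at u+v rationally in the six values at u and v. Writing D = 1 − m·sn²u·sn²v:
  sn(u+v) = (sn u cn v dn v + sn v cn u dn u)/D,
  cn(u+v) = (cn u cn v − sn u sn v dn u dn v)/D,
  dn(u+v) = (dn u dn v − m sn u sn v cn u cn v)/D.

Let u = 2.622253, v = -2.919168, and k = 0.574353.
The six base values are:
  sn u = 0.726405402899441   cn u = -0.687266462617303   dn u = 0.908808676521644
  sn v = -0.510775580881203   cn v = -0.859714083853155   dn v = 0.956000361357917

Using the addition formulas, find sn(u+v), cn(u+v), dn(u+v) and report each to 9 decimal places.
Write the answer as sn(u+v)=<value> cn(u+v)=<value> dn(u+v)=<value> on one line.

m = k² = 0.329881368609
D = 1 − m·sn²u·sn²v = 0.9545874204194179
sn(u+v) = (sn u·cn v·dn v + sn v·cn u·dn u)/D = -0.2779959167391596/0.9545874204194179 = -0.2912210142231041
cn(u+v) = (cn u·cn v − sn u·sn v·dn u·dn v)/D = 0.9132115929505893/0.9545874204194179 = 0.9566558006278259
dn(u+v) = (dn u·dn v − m·sn u·sn v·cn u·cn v)/D = 0.9411393841792465/0.9545874204194179 = 0.9859122004412517

sn(u+v)=-0.291221014 cn(u+v)=0.956655801 dn(u+v)=0.985912200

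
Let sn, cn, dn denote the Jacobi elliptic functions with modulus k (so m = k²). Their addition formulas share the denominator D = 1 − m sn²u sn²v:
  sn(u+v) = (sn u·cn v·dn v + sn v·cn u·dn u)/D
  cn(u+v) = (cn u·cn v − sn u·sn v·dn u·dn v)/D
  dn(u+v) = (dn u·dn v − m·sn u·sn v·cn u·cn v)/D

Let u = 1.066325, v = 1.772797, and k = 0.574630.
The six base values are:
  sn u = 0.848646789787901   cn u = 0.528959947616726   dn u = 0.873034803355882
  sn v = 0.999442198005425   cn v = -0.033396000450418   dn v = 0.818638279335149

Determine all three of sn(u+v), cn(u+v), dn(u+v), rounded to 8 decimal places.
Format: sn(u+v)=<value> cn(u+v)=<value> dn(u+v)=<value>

sn(u+v)=0.57490802 cn(u+v)=-0.81821805 dn(u+v)=0.94385522

m = k² = 0.3301996369
D = 1 − m·sn²u·sn²v = 0.7624549959212626
sn(u+v) = (sn u·cn v·dn v + sn v·cn u·dn u)/D = 0.438341488693075/0.7624549959212626 = 0.574908015604821
cn(u+v) = (cn u·cn v − sn u·sn v·dn u·dn v)/D = -0.6238544382270846/0.7624549959212626 = -0.818218047706922
dn(u+v) = (dn u·dn v − m·sn u·sn v·cn u·cn v)/D = 0.7196471259486696/0.7624549959212626 = 0.9438552174205786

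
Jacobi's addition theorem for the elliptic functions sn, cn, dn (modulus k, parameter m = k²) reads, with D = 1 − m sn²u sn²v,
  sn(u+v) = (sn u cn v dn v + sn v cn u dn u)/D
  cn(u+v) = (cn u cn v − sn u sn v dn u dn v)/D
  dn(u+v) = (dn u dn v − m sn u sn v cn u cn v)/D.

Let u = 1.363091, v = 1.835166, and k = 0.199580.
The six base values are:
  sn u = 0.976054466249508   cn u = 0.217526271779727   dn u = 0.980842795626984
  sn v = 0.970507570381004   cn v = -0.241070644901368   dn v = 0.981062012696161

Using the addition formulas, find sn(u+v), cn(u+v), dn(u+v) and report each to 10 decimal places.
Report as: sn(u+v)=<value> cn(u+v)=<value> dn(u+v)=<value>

sn(u+v)=-0.0246566904 cn(u+v)=-0.9996959776 dn(u+v)=0.9999878919

m = k² = 0.0398321764
D = 1 − m·sn²u·sn²v = 0.9642579055997263
sn(u+v) = (sn u·cn v·dn v + sn v·cn u·dn u)/D = -0.02377540860636659/0.9642579055997263 = -0.02465669036084213
cn(u+v) = (cn u·cn v − sn u·sn v·dn u·dn v)/D = -0.9639647495926244/0.9642579055997263 = -0.9996959775954135
dn(u+v) = (dn u·dn v − m·sn u·sn v·cn u·cn v)/D = 0.9642462302622968/0.9642579055997263 = 0.9999878918934844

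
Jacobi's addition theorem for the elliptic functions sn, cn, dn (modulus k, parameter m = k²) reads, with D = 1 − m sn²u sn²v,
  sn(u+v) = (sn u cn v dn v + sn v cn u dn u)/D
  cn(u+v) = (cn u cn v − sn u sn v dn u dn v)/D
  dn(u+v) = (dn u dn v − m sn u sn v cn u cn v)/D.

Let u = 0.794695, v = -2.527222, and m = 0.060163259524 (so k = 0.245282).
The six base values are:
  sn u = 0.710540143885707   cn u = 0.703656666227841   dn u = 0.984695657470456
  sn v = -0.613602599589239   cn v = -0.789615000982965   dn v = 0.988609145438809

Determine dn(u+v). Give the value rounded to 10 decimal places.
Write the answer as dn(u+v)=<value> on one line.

dn(u+v)=0.9699981020

m = k² = 0.060163259524
D = 1 − m·sn²u·sn²v = 0.9885637674385714
dn(u+v) = (dn u·dn v − m·sn u·sn v·cn u·cn v)/D = 0.9589049780989284/0.9885637674385714 = 0.9699981019772849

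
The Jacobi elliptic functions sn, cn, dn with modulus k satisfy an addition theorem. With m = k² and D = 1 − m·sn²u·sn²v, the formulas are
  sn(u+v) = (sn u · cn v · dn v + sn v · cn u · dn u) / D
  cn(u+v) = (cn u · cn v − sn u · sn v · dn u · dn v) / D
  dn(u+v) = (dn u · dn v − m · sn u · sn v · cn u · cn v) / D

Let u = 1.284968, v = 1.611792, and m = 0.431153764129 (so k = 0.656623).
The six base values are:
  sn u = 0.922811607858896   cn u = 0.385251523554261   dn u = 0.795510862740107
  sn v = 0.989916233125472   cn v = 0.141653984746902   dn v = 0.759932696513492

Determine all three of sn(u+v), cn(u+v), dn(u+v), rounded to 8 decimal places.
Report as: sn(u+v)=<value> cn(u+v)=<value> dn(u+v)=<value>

m = k² = 0.431153764129
D = 1 − m·sn²u·sn²v = 0.6402049602433006
sn(u+v) = (sn u·cn v·dn v + sn v·cn u·dn u)/D = 0.4027197395477402/0.6402049602433006 = 0.629048140137328
cn(u+v) = (cn u·cn v − sn u·sn v·dn u·dn v)/D = -0.4976737912515851/0.6402049602433006 = -0.7773663469624657
dn(u+v) = (dn u·dn v − m·sn u·sn v·cn u·cn v)/D = 0.583040735169993/0.6402049602433006 = 0.9107094936415627

sn(u+v)=0.62904814 cn(u+v)=-0.77736635 dn(u+v)=0.91070949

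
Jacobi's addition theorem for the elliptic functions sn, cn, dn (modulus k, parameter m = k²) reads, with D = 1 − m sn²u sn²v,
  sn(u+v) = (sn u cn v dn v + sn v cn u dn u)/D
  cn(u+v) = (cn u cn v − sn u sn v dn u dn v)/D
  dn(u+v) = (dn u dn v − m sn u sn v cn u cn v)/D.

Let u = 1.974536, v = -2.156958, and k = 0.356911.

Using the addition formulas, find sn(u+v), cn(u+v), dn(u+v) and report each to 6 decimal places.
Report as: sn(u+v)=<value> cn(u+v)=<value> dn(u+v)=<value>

sn(u+v)=-0.181286 cn(u+v)=0.983430 dn(u+v)=0.997905

sn u = 0.9468257471795836, cn u = -0.3217468018144441, dn u = 0.9411703400835225
sn v = -0.8775829698813366, cn v = -0.4794247917809977, dn v = 0.9496809192643778
m = k² = 0.127385461921
D = 1 − m·sn²u·sn²v = 0.9120498957723837
sn(u+v) = (sn u·cn v·dn v + sn v·cn u·dn u)/D = -0.1653419092772318/0.9120498957723837 = -0.181286034945719
cn(u+v) = (cn u·cn v − sn u·sn v·dn u·dn v)/D = 0.8969376039697386/0.9120498957723837 = 0.9834304111291554
dn(u+v) = (dn u·dn v − m·sn u·sn v·cn u·cn v)/D = 0.9101387561116746/0.9120498957723837 = 0.9979045667681475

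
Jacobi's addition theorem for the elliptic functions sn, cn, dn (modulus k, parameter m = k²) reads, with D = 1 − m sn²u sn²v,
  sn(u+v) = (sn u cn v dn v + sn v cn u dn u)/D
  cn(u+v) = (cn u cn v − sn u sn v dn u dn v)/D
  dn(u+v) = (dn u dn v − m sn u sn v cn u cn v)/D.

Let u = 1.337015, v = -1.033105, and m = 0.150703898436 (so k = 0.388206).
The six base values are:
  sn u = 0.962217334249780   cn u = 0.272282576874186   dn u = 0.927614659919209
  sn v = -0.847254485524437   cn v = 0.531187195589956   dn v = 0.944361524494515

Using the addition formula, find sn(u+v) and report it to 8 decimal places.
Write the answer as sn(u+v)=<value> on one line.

m = k² = 0.150703898436
D = 1 − m·sn²u·sn²v = 0.8998390135288747
sn(u+v) = (sn u·cn v·dn v + sn v·cn u·dn u)/D = 0.2686858575254035/0.8998390135288747 = 0.2985932522215338

sn(u+v)=0.29859325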